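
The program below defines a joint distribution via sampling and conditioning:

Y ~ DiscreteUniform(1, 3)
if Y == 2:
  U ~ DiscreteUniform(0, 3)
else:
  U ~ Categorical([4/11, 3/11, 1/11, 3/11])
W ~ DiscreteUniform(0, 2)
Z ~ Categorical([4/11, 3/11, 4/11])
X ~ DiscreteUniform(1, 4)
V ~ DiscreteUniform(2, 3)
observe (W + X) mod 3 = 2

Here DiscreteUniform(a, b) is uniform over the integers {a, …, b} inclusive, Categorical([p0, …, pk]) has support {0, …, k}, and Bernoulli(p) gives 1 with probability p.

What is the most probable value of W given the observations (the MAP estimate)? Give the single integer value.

Enumerate traces; 288 have nonzero weight after conditioning:
  (Y=1, U=0, W=0, Z=0, X=2, V=2) weight 2/1089
  (Y=1, U=0, W=0, Z=0, X=2, V=3) weight 2/1089
  (Y=1, U=0, W=0, Z=1, X=2, V=2) weight 1/726
  (Y=1, U=0, W=0, Z=1, X=2, V=3) weight 1/726
  (Y=1, U=0, W=0, Z=2, X=2, V=2) weight 2/1089
  (Y=1, U=0, W=0, Z=2, X=2, V=3) weight 2/1089
  (Y=1, U=0, W=1, Z=0, X=1, V=2) weight 2/1089
  (Y=1, U=0, W=1, Z=0, X=1, V=3) weight 2/1089
  (Y=1, U=0, W=2, Z=0, X=3, V=2) weight 2/1089
  … 279 more
Group by W:
  weight(W=0) = 1/12
  weight(W=1) = 1/6
  weight(W=2) = 1/12
Total weight = 1/12 + 1/6 + 1/12 = 1/3
P(W=0 | obs) = 1/12 / 1/3 = 1/4
P(W=1 | obs) = 1/6 / 1/3 = 1/2
P(W=2 | obs) = 1/12 / 1/3 = 1/4
argmax = 1

argmax_v P(W = v | obs) = 1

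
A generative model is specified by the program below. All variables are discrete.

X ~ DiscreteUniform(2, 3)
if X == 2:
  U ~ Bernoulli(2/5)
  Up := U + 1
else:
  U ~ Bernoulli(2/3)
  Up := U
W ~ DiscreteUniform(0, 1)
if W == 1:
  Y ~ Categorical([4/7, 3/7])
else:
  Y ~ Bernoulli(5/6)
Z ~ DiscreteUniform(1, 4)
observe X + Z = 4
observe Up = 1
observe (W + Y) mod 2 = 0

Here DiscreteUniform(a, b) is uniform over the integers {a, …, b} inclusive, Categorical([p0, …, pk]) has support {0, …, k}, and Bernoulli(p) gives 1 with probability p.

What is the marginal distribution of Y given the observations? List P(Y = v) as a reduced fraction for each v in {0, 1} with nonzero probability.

Enumerate traces; 4 have nonzero weight after conditioning:
  (X=2, U=0, W=0, Y=0, Z=2) weight 1/160
  (X=2, U=0, W=1, Y=1, Z=2) weight 9/560
  (X=3, U=1, W=0, Y=0, Z=1) weight 1/144
  (X=3, U=1, W=1, Y=1, Z=1) weight 1/56
Group by Y:
  weight(Y=0) = 19/1440
  weight(Y=1) = 19/560
Total weight = 19/1440 + 19/560 = 95/2016
P(Y=0 | obs) = 19/1440 / 95/2016 = 7/25
P(Y=1 | obs) = 19/560 / 95/2016 = 18/25

P(Y=0) = 7/25, P(Y=1) = 18/25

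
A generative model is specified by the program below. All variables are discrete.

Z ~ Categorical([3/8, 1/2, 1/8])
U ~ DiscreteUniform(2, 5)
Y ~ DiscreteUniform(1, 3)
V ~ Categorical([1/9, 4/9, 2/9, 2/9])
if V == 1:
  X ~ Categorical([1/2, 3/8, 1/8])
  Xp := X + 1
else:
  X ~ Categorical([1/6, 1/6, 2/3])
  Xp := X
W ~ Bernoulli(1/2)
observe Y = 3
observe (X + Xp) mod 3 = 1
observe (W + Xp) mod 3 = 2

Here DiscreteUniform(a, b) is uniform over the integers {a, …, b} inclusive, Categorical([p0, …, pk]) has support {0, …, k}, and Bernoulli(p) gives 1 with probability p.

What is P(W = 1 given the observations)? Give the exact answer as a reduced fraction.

Enumerate traces; 48 have nonzero weight after conditioning:
  (Z=0, U=2, Y=3, V=0, X=2, W=0) weight 1/864
  (Z=0, U=2, Y=3, V=1, X=0, W=1) weight 1/288
  (Z=0, U=2, Y=3, V=2, X=2, W=0) weight 1/432
  (Z=0, U=2, Y=3, V=3, X=2, W=0) weight 1/432
  (Z=0, U=3, Y=3, V=0, X=2, W=0) weight 1/864
  (Z=0, U=3, Y=3, V=1, X=0, W=1) weight 1/288
  (Z=0, U=3, Y=3, V=2, X=2, W=0) weight 1/432
  (Z=0, U=3, Y=3, V=3, X=2, W=0) weight 1/432
  … 40 more
Group by W:
  weight(W=0) = 5/81
  weight(W=1) = 1/27
Total weight = 5/81 + 1/27 = 8/81
P(W=0 | obs) = 5/81 / 8/81 = 5/8
P(W=1 | obs) = 1/27 / 8/81 = 3/8

P(W = 1 | obs) = 3/8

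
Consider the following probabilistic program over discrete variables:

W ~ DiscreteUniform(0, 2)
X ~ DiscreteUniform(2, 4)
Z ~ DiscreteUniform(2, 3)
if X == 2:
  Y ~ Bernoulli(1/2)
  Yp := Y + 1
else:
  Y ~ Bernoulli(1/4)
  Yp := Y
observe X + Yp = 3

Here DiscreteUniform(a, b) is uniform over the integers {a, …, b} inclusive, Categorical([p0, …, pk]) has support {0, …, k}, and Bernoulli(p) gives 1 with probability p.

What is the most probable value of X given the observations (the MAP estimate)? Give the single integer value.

argmax_v P(X = v | obs) = 3

Enumerate traces; 12 have nonzero weight after conditioning:
  (W=0, X=2, Z=2, Y=0) weight 1/36
  (W=0, X=2, Z=3, Y=0) weight 1/36
  (W=0, X=3, Z=2, Y=0) weight 1/24
  (W=0, X=3, Z=3, Y=0) weight 1/24
  (W=1, X=2, Z=2, Y=0) weight 1/36
  (W=1, X=2, Z=3, Y=0) weight 1/36
  (W=1, X=3, Z=2, Y=0) weight 1/24
  (W=1, X=3, Z=3, Y=0) weight 1/24
  … 4 more
Group by X:
  weight(X=2) = 1/6
  weight(X=3) = 1/4
Total weight = 1/6 + 1/4 = 5/12
P(X=2 | obs) = 1/6 / 5/12 = 2/5
P(X=3 | obs) = 1/4 / 5/12 = 3/5
argmax = 3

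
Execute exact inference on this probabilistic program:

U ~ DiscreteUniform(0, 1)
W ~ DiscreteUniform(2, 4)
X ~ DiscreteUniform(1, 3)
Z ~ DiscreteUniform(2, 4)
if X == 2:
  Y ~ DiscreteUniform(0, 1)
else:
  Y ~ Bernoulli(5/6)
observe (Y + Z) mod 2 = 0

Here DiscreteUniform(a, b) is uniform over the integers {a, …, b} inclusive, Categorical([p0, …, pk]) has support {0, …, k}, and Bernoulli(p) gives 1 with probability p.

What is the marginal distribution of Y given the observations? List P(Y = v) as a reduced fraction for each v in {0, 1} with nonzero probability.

Enumerate traces; 54 have nonzero weight after conditioning:
  (U=0, W=2, X=1, Z=2, Y=0) weight 1/324
  (U=0, W=2, X=1, Z=3, Y=1) weight 5/324
  (U=0, W=2, X=1, Z=4, Y=0) weight 1/324
  (U=0, W=2, X=2, Z=2, Y=0) weight 1/108
  (U=0, W=2, X=2, Z=3, Y=1) weight 1/108
  (U=0, W=2, X=2, Z=4, Y=0) weight 1/108
  (U=0, W=2, X=3, Z=2, Y=0) weight 1/324
  (U=0, W=2, X=3, Z=3, Y=1) weight 5/324
  … 46 more
Group by Y:
  weight(Y=0) = 5/27
  weight(Y=1) = 13/54
Total weight = 5/27 + 13/54 = 23/54
P(Y=0 | obs) = 5/27 / 23/54 = 10/23
P(Y=1 | obs) = 13/54 / 23/54 = 13/23

P(Y=0) = 10/23, P(Y=1) = 13/23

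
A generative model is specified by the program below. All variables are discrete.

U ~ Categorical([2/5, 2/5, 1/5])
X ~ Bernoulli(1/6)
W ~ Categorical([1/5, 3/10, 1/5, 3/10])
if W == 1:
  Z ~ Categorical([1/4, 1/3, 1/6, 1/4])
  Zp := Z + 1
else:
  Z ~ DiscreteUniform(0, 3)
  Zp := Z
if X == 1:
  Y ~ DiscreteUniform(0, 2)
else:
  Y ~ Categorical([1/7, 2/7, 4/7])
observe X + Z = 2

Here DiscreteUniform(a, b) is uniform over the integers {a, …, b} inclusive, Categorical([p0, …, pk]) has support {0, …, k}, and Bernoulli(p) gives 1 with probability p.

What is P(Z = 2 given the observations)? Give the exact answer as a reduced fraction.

Enumerate traces; 72 have nonzero weight after conditioning:
  (U=0, X=0, W=0, Z=2, Y=0) weight 1/420
  (U=0, X=0, W=0, Z=2, Y=1) weight 1/210
  (U=0, X=0, W=0, Z=2, Y=2) weight 1/105
  (U=0, X=0, W=1, Z=2, Y=0) weight 1/420
  (U=0, X=0, W=1, Z=2, Y=1) weight 1/210
  (U=0, X=0, W=1, Z=2, Y=2) weight 1/105
  (U=0, X=0, W=2, Z=2, Y=0) weight 1/420
  (U=0, X=0, W=2, Z=2, Y=1) weight 1/210
  (U=0, X=1, W=0, Z=1, Y=0) weight 1/900
  … 63 more
Group by Z:
  weight(Z=1) = 11/240
  weight(Z=2) = 3/16
Total weight = 11/240 + 3/16 = 7/30
P(Z=1 | obs) = 11/240 / 7/30 = 11/56
P(Z=2 | obs) = 3/16 / 7/30 = 45/56

P(Z = 2 | obs) = 45/56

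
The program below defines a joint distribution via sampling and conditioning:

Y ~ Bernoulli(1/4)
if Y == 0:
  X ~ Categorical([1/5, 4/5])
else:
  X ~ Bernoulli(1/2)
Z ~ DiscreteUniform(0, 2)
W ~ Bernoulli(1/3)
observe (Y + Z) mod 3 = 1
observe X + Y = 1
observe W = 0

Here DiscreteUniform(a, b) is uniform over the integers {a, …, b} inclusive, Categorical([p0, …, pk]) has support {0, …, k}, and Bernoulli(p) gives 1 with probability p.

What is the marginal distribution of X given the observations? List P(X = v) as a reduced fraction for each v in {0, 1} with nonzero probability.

P(X=0) = 5/29, P(X=1) = 24/29

Enumerate traces; 2 have nonzero weight after conditioning:
  (Y=0, X=1, Z=1, W=0) weight 2/15
  (Y=1, X=0, Z=0, W=0) weight 1/36
Group by X:
  weight(X=0) = 1/36
  weight(X=1) = 2/15
Total weight = 1/36 + 2/15 = 29/180
P(X=0 | obs) = 1/36 / 29/180 = 5/29
P(X=1 | obs) = 2/15 / 29/180 = 24/29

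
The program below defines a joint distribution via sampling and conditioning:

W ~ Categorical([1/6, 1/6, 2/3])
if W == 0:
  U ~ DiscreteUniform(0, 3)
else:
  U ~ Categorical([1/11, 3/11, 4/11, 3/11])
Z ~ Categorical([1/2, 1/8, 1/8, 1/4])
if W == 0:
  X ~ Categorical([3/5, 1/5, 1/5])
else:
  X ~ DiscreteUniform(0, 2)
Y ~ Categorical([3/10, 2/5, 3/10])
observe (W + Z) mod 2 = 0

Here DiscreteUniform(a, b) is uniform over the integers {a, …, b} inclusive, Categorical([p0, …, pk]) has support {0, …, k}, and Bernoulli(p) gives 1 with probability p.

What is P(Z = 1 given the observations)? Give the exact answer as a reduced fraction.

P(Z = 1 | obs) = 1/28

Enumerate traces; 216 have nonzero weight after conditioning:
  (W=0, U=0, Z=0, X=0, Y=0) weight 3/800
  (W=0, U=0, Z=0, X=0, Y=1) weight 1/200
  (W=0, U=0, Z=0, X=0, Y=2) weight 3/800
  (W=0, U=0, Z=0, X=1, Y=0) weight 1/800
  (W=0, U=0, Z=0, X=1, Y=1) weight 1/600
  (W=0, U=0, Z=0, X=1, Y=2) weight 1/800
  (W=0, U=0, Z=0, X=2, Y=0) weight 1/800
  (W=0, U=0, Z=0, X=2, Y=1) weight 1/600
  (W=0, U=0, Z=2, X=0, Y=0) weight 3/3200
  (W=1, U=0, Z=1, X=0, Y=0) weight 1/5280
  … 206 more
Group by Z:
  weight(Z=0) = 5/12
  weight(Z=1) = 1/48
  weight(Z=2) = 5/48
  weight(Z=3) = 1/24
Total weight = 5/12 + 1/48 + 5/48 + 1/24 = 7/12
P(Z=0 | obs) = 5/12 / 7/12 = 5/7
P(Z=1 | obs) = 1/48 / 7/12 = 1/28
P(Z=2 | obs) = 5/48 / 7/12 = 5/28
P(Z=3 | obs) = 1/24 / 7/12 = 1/14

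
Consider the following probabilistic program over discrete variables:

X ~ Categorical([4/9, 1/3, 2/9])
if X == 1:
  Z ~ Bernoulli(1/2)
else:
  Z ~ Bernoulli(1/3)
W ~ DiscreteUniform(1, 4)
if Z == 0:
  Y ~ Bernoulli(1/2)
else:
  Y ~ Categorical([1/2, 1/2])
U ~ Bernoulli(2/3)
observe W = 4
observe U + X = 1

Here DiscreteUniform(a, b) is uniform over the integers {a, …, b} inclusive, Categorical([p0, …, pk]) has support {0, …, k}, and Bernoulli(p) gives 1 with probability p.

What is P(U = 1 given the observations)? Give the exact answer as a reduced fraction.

Enumerate traces; 8 have nonzero weight after conditioning:
  (X=0, Z=0, W=4, Y=0, U=1) weight 2/81
  (X=0, Z=0, W=4, Y=1, U=1) weight 2/81
  (X=0, Z=1, W=4, Y=0, U=1) weight 1/81
  (X=0, Z=1, W=4, Y=1, U=1) weight 1/81
  (X=1, Z=0, W=4, Y=0, U=0) weight 1/144
  (X=1, Z=0, W=4, Y=1, U=0) weight 1/144
  (X=1, Z=1, W=4, Y=0, U=0) weight 1/144
  (X=1, Z=1, W=4, Y=1, U=0) weight 1/144
Group by U:
  weight(U=0) = 1/36
  weight(U=1) = 2/27
Total weight = 1/36 + 2/27 = 11/108
P(U=0 | obs) = 1/36 / 11/108 = 3/11
P(U=1 | obs) = 2/27 / 11/108 = 8/11

P(U = 1 | obs) = 8/11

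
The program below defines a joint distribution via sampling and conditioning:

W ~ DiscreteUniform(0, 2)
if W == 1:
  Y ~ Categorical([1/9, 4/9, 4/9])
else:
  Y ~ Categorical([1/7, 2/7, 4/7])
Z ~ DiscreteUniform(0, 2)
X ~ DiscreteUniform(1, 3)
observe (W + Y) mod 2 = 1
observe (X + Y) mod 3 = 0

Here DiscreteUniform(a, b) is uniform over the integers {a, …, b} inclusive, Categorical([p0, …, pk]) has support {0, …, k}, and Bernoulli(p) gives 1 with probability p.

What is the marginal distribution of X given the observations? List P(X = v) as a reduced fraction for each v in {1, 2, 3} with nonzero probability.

Enumerate traces; 12 have nonzero weight after conditioning:
  (W=0, Y=1, Z=0, X=2) weight 2/189
  (W=0, Y=1, Z=1, X=2) weight 2/189
  (W=0, Y=1, Z=2, X=2) weight 2/189
  (W=1, Y=0, Z=0, X=3) weight 1/243
  (W=1, Y=0, Z=1, X=3) weight 1/243
  (W=1, Y=0, Z=2, X=3) weight 1/243
  (W=1, Y=2, Z=0, X=1) weight 4/243
  (W=1, Y=2, Z=1, X=1) weight 4/243
  … 4 more
Group by X:
  weight(X=1) = 4/81
  weight(X=2) = 4/63
  weight(X=3) = 1/81
Total weight = 4/81 + 4/63 + 1/81 = 71/567
P(X=1 | obs) = 4/81 / 71/567 = 28/71
P(X=2 | obs) = 4/63 / 71/567 = 36/71
P(X=3 | obs) = 1/81 / 71/567 = 7/71

P(X=1) = 28/71, P(X=2) = 36/71, P(X=3) = 7/71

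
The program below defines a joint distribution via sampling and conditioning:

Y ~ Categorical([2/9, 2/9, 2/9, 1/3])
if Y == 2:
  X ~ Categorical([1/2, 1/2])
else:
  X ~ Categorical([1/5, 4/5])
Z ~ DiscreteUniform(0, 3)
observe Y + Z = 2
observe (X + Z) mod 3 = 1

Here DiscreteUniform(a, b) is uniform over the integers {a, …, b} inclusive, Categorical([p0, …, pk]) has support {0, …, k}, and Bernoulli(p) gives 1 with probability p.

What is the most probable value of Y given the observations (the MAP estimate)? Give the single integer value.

Enumerate traces; 2 have nonzero weight after conditioning:
  (Y=1, X=0, Z=1) weight 1/90
  (Y=2, X=1, Z=0) weight 1/36
Group by Y:
  weight(Y=1) = 1/90
  weight(Y=2) = 1/36
Total weight = 1/90 + 1/36 = 7/180
P(Y=1 | obs) = 1/90 / 7/180 = 2/7
P(Y=2 | obs) = 1/36 / 7/180 = 5/7
argmax = 2

argmax_v P(Y = v | obs) = 2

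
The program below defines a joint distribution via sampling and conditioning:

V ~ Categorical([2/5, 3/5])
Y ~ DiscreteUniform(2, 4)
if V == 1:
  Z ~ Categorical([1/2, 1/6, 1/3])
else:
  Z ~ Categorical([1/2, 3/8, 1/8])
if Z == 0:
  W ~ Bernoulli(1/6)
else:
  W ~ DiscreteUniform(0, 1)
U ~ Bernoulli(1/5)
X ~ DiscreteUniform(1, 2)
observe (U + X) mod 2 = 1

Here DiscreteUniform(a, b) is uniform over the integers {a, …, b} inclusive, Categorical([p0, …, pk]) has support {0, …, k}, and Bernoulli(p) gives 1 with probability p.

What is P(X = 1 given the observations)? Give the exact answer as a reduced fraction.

P(X = 1 | obs) = 4/5

Enumerate traces; 72 have nonzero weight after conditioning:
  (V=0, Y=2, Z=0, W=0, U=0, X=1) weight 1/45
  (V=0, Y=2, Z=0, W=0, U=1, X=2) weight 1/180
  (V=0, Y=2, Z=0, W=1, U=0, X=1) weight 1/225
  (V=0, Y=2, Z=0, W=1, U=1, X=2) weight 1/900
  (V=0, Y=2, Z=1, W=0, U=0, X=1) weight 1/100
  (V=0, Y=2, Z=1, W=0, U=1, X=2) weight 1/400
  (V=0, Y=2, Z=1, W=1, U=0, X=1) weight 1/100
  (V=0, Y=2, Z=1, W=1, U=1, X=2) weight 1/400
  … 64 more
Group by X:
  weight(X=1) = 2/5
  weight(X=2) = 1/10
Total weight = 2/5 + 1/10 = 1/2
P(X=1 | obs) = 2/5 / 1/2 = 4/5
P(X=2 | obs) = 1/10 / 1/2 = 1/5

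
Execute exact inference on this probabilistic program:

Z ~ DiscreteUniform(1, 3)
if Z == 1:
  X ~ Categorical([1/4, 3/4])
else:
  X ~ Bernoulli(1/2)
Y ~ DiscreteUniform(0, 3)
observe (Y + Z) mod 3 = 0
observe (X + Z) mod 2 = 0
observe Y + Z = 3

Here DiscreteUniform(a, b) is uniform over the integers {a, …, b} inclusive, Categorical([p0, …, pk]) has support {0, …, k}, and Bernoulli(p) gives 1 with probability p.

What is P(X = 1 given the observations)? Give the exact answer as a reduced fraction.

Enumerate traces; 3 have nonzero weight after conditioning:
  (Z=1, X=1, Y=2) weight 1/16
  (Z=2, X=0, Y=1) weight 1/24
  (Z=3, X=1, Y=0) weight 1/24
Group by X:
  weight(X=0) = 1/24
  weight(X=1) = 5/48
Total weight = 1/24 + 5/48 = 7/48
P(X=0 | obs) = 1/24 / 7/48 = 2/7
P(X=1 | obs) = 5/48 / 7/48 = 5/7

P(X = 1 | obs) = 5/7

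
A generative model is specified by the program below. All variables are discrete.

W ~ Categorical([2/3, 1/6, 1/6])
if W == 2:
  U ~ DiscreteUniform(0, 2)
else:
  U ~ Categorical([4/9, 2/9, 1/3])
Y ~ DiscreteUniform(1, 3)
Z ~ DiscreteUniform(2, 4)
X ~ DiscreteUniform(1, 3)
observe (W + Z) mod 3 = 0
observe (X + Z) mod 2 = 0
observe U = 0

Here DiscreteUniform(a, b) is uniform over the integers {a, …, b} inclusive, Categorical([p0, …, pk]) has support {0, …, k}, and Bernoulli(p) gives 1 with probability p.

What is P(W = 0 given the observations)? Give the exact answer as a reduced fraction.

P(W = 0 | obs) = 32/39

Enumerate traces; 12 have nonzero weight after conditioning:
  (W=0, U=0, Y=1, Z=3, X=1) weight 8/729
  (W=0, U=0, Y=1, Z=3, X=3) weight 8/729
  (W=0, U=0, Y=2, Z=3, X=1) weight 8/729
  (W=0, U=0, Y=2, Z=3, X=3) weight 8/729
  (W=0, U=0, Y=3, Z=3, X=1) weight 8/729
  (W=0, U=0, Y=3, Z=3, X=3) weight 8/729
  (W=1, U=0, Y=1, Z=2, X=2) weight 2/729
  (W=1, U=0, Y=2, Z=2, X=2) weight 2/729
  (W=2, U=0, Y=1, Z=4, X=2) weight 1/486
  … 3 more
Group by W:
  weight(W=0) = 16/243
  weight(W=1) = 2/243
  weight(W=2) = 1/162
Total weight = 16/243 + 2/243 + 1/162 = 13/162
P(W=0 | obs) = 16/243 / 13/162 = 32/39
P(W=1 | obs) = 2/243 / 13/162 = 4/39
P(W=2 | obs) = 1/162 / 13/162 = 1/13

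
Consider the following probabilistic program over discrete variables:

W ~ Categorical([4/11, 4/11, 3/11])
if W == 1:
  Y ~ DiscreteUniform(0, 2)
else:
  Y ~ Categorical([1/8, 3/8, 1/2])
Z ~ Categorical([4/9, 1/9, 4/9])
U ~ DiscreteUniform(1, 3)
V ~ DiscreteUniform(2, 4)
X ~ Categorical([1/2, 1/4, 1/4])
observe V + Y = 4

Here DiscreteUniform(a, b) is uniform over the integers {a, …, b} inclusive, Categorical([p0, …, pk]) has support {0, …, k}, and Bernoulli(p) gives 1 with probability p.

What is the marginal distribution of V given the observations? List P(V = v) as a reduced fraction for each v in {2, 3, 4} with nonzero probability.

P(V=2) = 29/66, P(V=3) = 95/264, P(V=4) = 53/264

Enumerate traces; 243 have nonzero weight after conditioning:
  (W=0, Y=0, Z=0, U=1, V=4, X=0) weight 1/891
  (W=0, Y=0, Z=0, U=1, V=4, X=1) weight 1/1782
  (W=0, Y=0, Z=0, U=1, V=4, X=2) weight 1/1782
  (W=0, Y=0, Z=0, U=2, V=4, X=0) weight 1/891
  (W=0, Y=0, Z=0, U=2, V=4, X=1) weight 1/1782
  (W=0, Y=0, Z=0, U=2, V=4, X=2) weight 1/1782
  (W=0, Y=0, Z=0, U=3, V=4, X=0) weight 1/891
  (W=0, Y=0, Z=0, U=3, V=4, X=1) weight 1/1782
  (W=0, Y=1, Z=0, U=1, V=3, X=0) weight 1/297
  (W=0, Y=2, Z=0, U=1, V=2, X=0) weight 4/891
  … 233 more
Group by V:
  weight(V=2) = 29/198
  weight(V=3) = 95/792
  weight(V=4) = 53/792
Total weight = 29/198 + 95/792 + 53/792 = 1/3
P(V=2 | obs) = 29/198 / 1/3 = 29/66
P(V=3 | obs) = 95/792 / 1/3 = 95/264
P(V=4 | obs) = 53/792 / 1/3 = 53/264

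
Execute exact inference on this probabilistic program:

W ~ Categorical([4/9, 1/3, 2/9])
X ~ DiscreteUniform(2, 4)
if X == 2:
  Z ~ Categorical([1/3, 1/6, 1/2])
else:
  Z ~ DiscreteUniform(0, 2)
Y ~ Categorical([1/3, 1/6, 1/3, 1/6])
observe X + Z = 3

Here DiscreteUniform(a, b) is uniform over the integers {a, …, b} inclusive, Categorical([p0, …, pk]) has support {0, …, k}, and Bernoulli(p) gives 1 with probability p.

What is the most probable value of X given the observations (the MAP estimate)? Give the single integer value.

Enumerate traces; 24 have nonzero weight after conditioning:
  (W=0, X=2, Z=1, Y=0) weight 2/243
  (W=0, X=2, Z=1, Y=1) weight 1/243
  (W=0, X=2, Z=1, Y=2) weight 2/243
  (W=0, X=2, Z=1, Y=3) weight 1/243
  (W=0, X=3, Z=0, Y=0) weight 4/243
  (W=0, X=3, Z=0, Y=1) weight 2/243
  (W=0, X=3, Z=0, Y=2) weight 4/243
  (W=0, X=3, Z=0, Y=3) weight 2/243
  … 16 more
Group by X:
  weight(X=2) = 1/18
  weight(X=3) = 1/9
Total weight = 1/18 + 1/9 = 1/6
P(X=2 | obs) = 1/18 / 1/6 = 1/3
P(X=3 | obs) = 1/9 / 1/6 = 2/3
argmax = 3

argmax_v P(X = v | obs) = 3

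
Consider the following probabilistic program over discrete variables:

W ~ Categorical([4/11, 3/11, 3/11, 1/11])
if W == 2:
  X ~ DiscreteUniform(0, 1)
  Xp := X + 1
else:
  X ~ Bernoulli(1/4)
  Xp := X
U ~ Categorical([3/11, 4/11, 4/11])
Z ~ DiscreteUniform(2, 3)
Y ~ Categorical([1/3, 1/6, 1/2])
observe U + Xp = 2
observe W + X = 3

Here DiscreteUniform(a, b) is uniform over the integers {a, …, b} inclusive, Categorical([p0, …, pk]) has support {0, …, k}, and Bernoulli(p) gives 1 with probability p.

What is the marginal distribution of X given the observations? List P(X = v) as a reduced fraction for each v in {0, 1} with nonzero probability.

P(X=0) = 2/5, P(X=1) = 3/5

Enumerate traces; 12 have nonzero weight after conditioning:
  (W=2, X=1, U=0, Z=2, Y=0) weight 3/484
  (W=2, X=1, U=0, Z=2, Y=1) weight 3/968
  (W=2, X=1, U=0, Z=2, Y=2) weight 9/968
  (W=2, X=1, U=0, Z=3, Y=0) weight 3/484
  (W=2, X=1, U=0, Z=3, Y=1) weight 3/968
  (W=2, X=1, U=0, Z=3, Y=2) weight 9/968
  (W=3, X=0, U=2, Z=2, Y=0) weight 1/242
  (W=3, X=0, U=2, Z=2, Y=1) weight 1/484
  … 4 more
Group by X:
  weight(X=0) = 3/121
  weight(X=1) = 9/242
Total weight = 3/121 + 9/242 = 15/242
P(X=0 | obs) = 3/121 / 15/242 = 2/5
P(X=1 | obs) = 9/242 / 15/242 = 3/5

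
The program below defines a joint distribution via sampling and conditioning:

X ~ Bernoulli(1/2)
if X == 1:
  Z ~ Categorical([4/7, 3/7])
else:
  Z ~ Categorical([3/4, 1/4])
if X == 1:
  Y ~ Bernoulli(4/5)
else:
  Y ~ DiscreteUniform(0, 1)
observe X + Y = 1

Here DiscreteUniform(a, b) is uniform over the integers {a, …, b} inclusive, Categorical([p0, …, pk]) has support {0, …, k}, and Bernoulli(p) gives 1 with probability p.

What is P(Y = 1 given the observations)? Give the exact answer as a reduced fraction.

P(Y = 1 | obs) = 5/7

Enumerate traces; 4 have nonzero weight after conditioning:
  (X=0, Z=0, Y=1) weight 3/16
  (X=0, Z=1, Y=1) weight 1/16
  (X=1, Z=0, Y=0) weight 2/35
  (X=1, Z=1, Y=0) weight 3/70
Group by Y:
  weight(Y=0) = 1/10
  weight(Y=1) = 1/4
Total weight = 1/10 + 1/4 = 7/20
P(Y=0 | obs) = 1/10 / 7/20 = 2/7
P(Y=1 | obs) = 1/4 / 7/20 = 5/7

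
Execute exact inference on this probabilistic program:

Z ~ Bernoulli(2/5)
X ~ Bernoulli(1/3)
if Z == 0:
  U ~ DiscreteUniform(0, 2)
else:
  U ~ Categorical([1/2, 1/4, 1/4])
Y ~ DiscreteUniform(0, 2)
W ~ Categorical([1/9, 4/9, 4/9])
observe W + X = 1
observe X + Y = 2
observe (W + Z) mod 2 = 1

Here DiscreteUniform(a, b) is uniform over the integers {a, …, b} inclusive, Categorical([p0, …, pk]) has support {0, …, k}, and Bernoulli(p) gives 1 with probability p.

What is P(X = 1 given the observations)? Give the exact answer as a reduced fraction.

Enumerate traces; 6 have nonzero weight after conditioning:
  (Z=0, X=0, U=0, Y=2, W=1) weight 8/405
  (Z=0, X=0, U=1, Y=2, W=1) weight 8/405
  (Z=0, X=0, U=2, Y=2, W=1) weight 8/405
  (Z=1, X=1, U=0, Y=1, W=0) weight 1/405
  (Z=1, X=1, U=1, Y=1, W=0) weight 1/810
  (Z=1, X=1, U=2, Y=1, W=0) weight 1/810
Group by X:
  weight(X=0) = 8/135
  weight(X=1) = 2/405
Total weight = 8/135 + 2/405 = 26/405
P(X=0 | obs) = 8/135 / 26/405 = 12/13
P(X=1 | obs) = 2/405 / 26/405 = 1/13

P(X = 1 | obs) = 1/13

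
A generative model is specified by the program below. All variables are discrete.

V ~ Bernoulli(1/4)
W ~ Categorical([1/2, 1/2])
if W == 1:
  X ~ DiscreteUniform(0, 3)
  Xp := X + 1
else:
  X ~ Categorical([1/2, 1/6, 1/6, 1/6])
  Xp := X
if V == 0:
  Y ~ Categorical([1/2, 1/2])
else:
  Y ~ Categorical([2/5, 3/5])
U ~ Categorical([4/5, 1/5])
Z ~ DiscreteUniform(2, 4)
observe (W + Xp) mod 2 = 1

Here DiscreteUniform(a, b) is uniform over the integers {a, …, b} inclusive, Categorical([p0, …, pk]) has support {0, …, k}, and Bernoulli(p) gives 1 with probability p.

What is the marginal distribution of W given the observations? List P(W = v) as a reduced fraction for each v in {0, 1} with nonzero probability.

P(W=0) = 2/5, P(W=1) = 3/5

Enumerate traces; 96 have nonzero weight after conditioning:
  (V=0, W=0, X=1, Y=0, U=0, Z=2) weight 1/120
  (V=0, W=0, X=1, Y=0, U=0, Z=3) weight 1/120
  (V=0, W=0, X=1, Y=0, U=0, Z=4) weight 1/120
  (V=0, W=0, X=1, Y=0, U=1, Z=2) weight 1/480
  (V=0, W=0, X=1, Y=0, U=1, Z=3) weight 1/480
  (V=0, W=0, X=1, Y=0, U=1, Z=4) weight 1/480
  (V=0, W=0, X=1, Y=1, U=0, Z=2) weight 1/120
  (V=0, W=0, X=1, Y=1, U=0, Z=3) weight 1/120
  (V=0, W=1, X=1, Y=0, U=0, Z=2) weight 1/80
  … 87 more
Group by W:
  weight(W=0) = 1/6
  weight(W=1) = 1/4
Total weight = 1/6 + 1/4 = 5/12
P(W=0 | obs) = 1/6 / 5/12 = 2/5
P(W=1 | obs) = 1/4 / 5/12 = 3/5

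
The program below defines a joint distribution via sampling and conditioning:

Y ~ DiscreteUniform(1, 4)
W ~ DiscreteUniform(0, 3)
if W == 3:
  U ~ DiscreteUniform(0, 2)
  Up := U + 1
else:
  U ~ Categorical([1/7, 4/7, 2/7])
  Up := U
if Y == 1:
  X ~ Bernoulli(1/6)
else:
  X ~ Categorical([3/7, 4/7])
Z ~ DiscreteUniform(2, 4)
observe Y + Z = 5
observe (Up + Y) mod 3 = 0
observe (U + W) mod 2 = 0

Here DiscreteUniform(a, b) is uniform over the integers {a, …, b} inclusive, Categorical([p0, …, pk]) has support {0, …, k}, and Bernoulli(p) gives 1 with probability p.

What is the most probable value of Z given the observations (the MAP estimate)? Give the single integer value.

argmax_v P(Z = v | obs) = 4

Enumerate traces; 12 have nonzero weight after conditioning:
  (Y=1, W=0, U=2, X=0, Z=4) weight 5/1008
  (Y=1, W=0, U=2, X=1, Z=4) weight 1/1008
  (Y=1, W=2, U=2, X=0, Z=4) weight 5/1008
  (Y=1, W=2, U=2, X=1, Z=4) weight 1/1008
  (Y=1, W=3, U=1, X=0, Z=4) weight 5/864
  (Y=1, W=3, U=1, X=1, Z=4) weight 1/864
  (Y=2, W=1, U=1, X=0, Z=3) weight 1/196
  (Y=2, W=1, U=1, X=1, Z=3) weight 1/147
  (Y=3, W=0, U=0, X=0, Z=2) weight 1/784
  … 3 more
Group by Z:
  weight(Z=2) = 1/168
  weight(Z=3) = 1/84
  weight(Z=4) = 19/1008
Total weight = 1/168 + 1/84 + 19/1008 = 37/1008
P(Z=2 | obs) = 1/168 / 37/1008 = 6/37
P(Z=3 | obs) = 1/84 / 37/1008 = 12/37
P(Z=4 | obs) = 19/1008 / 37/1008 = 19/37
argmax = 4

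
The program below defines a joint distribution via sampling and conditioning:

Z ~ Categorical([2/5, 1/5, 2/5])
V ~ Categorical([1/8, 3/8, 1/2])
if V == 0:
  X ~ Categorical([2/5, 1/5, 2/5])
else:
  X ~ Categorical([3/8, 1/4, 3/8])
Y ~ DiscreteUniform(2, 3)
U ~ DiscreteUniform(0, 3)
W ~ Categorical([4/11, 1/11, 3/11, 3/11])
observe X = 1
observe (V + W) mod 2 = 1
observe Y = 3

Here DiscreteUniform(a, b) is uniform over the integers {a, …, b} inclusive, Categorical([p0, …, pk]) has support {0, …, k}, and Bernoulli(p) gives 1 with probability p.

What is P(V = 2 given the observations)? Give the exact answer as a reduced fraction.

Enumerate traces; 72 have nonzero weight after conditioning:
  (Z=0, V=0, X=1, Y=3, U=0, W=1) weight 1/8800
  (Z=0, V=0, X=1, Y=3, U=0, W=3) weight 3/8800
  (Z=0, V=0, X=1, Y=3, U=1, W=1) weight 1/8800
  (Z=0, V=0, X=1, Y=3, U=1, W=3) weight 3/8800
  (Z=0, V=0, X=1, Y=3, U=2, W=1) weight 1/8800
  (Z=0, V=0, X=1, Y=3, U=2, W=3) weight 3/8800
  (Z=0, V=0, X=1, Y=3, U=3, W=1) weight 1/8800
  (Z=0, V=0, X=1, Y=3, U=3, W=3) weight 3/8800
  (Z=0, V=1, X=1, Y=3, U=0, W=0) weight 3/1760
  (Z=0, V=2, X=1, Y=3, U=0, W=1) weight 1/1760
  … 62 more
Group by V:
  weight(V=0) = 1/220
  weight(V=1) = 21/704
  weight(V=2) = 1/44
Total weight = 1/220 + 21/704 + 1/44 = 201/3520
P(V=0 | obs) = 1/220 / 201/3520 = 16/201
P(V=1 | obs) = 21/704 / 201/3520 = 35/67
P(V=2 | obs) = 1/44 / 201/3520 = 80/201

P(V = 2 | obs) = 80/201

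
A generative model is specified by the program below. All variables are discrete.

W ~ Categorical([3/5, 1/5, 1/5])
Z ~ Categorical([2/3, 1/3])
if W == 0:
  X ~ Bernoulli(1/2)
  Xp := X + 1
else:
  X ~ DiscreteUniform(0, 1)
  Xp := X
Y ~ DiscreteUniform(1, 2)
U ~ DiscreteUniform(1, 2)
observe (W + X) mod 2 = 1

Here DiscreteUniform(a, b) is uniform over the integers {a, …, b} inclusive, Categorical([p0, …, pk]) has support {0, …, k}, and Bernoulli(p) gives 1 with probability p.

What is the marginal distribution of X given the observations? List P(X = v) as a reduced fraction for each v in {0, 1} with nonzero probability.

P(X=0) = 1/5, P(X=1) = 4/5

Enumerate traces; 24 have nonzero weight after conditioning:
  (W=0, Z=0, X=1, Y=1, U=1) weight 1/20
  (W=0, Z=0, X=1, Y=1, U=2) weight 1/20
  (W=0, Z=0, X=1, Y=2, U=1) weight 1/20
  (W=0, Z=0, X=1, Y=2, U=2) weight 1/20
  (W=0, Z=1, X=1, Y=1, U=1) weight 1/40
  (W=0, Z=1, X=1, Y=1, U=2) weight 1/40
  (W=0, Z=1, X=1, Y=2, U=1) weight 1/40
  (W=0, Z=1, X=1, Y=2, U=2) weight 1/40
  (W=1, Z=0, X=0, Y=1, U=1) weight 1/60
  … 15 more
Group by X:
  weight(X=0) = 1/10
  weight(X=1) = 2/5
Total weight = 1/10 + 2/5 = 1/2
P(X=0 | obs) = 1/10 / 1/2 = 1/5
P(X=1 | obs) = 2/5 / 1/2 = 4/5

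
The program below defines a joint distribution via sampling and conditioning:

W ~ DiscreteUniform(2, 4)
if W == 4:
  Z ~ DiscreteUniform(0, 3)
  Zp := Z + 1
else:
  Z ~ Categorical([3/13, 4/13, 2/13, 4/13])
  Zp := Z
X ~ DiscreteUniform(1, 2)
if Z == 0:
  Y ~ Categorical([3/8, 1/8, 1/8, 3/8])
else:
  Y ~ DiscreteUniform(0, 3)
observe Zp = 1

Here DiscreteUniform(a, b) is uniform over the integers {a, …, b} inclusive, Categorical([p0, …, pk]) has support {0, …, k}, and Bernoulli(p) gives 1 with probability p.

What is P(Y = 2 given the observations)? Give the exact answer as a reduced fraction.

Enumerate traces; 24 have nonzero weight after conditioning:
  (W=2, Z=1, X=1, Y=0) weight 1/78
  (W=2, Z=1, X=1, Y=1) weight 1/78
  (W=2, Z=1, X=1, Y=2) weight 1/78
  (W=2, Z=1, X=1, Y=3) weight 1/78
  (W=2, Z=1, X=2, Y=0) weight 1/78
  (W=2, Z=1, X=2, Y=1) weight 1/78
  (W=2, Z=1, X=2, Y=2) weight 1/78
  (W=2, Z=1, X=2, Y=3) weight 1/78
  … 16 more
Group by Y:
  weight(Y=0) = 103/1248
  weight(Y=1) = 77/1248
  weight(Y=2) = 77/1248
  weight(Y=3) = 103/1248
Total weight = 103/1248 + 77/1248 + 77/1248 + 103/1248 = 15/52
P(Y=0 | obs) = 103/1248 / 15/52 = 103/360
P(Y=1 | obs) = 77/1248 / 15/52 = 77/360
P(Y=2 | obs) = 77/1248 / 15/52 = 77/360
P(Y=3 | obs) = 103/1248 / 15/52 = 103/360

P(Y = 2 | obs) = 77/360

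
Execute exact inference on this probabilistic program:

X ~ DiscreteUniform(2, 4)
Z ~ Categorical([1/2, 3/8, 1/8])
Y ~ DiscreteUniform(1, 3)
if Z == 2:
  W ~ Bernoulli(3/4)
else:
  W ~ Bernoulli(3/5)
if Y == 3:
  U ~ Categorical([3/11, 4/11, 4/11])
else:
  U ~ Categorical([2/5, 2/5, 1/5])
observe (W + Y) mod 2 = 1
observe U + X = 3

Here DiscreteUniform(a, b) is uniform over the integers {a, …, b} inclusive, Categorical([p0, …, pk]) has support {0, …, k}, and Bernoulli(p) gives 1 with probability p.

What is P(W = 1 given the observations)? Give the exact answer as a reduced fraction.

P(W = 1 | obs) = 4356/9175

Enumerate traces; 18 have nonzero weight after conditioning:
  (X=2, Z=0, Y=1, W=0, U=1) weight 2/225
  (X=2, Z=0, Y=2, W=1, U=1) weight 1/75
  (X=2, Z=0, Y=3, W=0, U=1) weight 4/495
  (X=2, Z=1, Y=1, W=0, U=1) weight 1/150
  (X=2, Z=1, Y=2, W=1, U=1) weight 1/100
  (X=2, Z=1, Y=3, W=0, U=1) weight 1/165
  (X=2, Z=2, Y=1, W=0, U=1) weight 1/720
  (X=2, Z=2, Y=2, W=1, U=1) weight 1/240
  … 10 more
Group by W:
  weight(W=0) = 4819/79200
  weight(W=1) = 11/200
Total weight = 4819/79200 + 11/200 = 367/3168
P(W=0 | obs) = 4819/79200 / 367/3168 = 4819/9175
P(W=1 | obs) = 11/200 / 367/3168 = 4356/9175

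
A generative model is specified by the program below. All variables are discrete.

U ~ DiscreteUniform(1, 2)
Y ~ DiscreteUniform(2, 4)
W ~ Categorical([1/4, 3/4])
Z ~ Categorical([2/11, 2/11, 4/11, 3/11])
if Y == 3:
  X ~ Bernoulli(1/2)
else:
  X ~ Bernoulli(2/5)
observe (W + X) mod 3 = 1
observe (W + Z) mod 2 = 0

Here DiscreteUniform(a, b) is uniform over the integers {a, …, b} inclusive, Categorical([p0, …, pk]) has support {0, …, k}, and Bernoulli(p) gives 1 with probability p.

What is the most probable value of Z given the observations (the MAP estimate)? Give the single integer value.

argmax_v P(Z = v | obs) = 3

Enumerate traces; 24 have nonzero weight after conditioning:
  (U=1, Y=2, W=0, Z=0, X=1) weight 1/330
  (U=1, Y=2, W=0, Z=2, X=1) weight 1/165
  (U=1, Y=2, W=1, Z=1, X=0) weight 3/220
  (U=1, Y=2, W=1, Z=3, X=0) weight 9/440
  (U=1, Y=3, W=0, Z=0, X=1) weight 1/264
  (U=1, Y=3, W=0, Z=2, X=1) weight 1/132
  (U=1, Y=3, W=1, Z=1, X=0) weight 1/88
  (U=1, Y=3, W=1, Z=3, X=0) weight 3/176
  … 16 more
Group by Z:
  weight(Z=0) = 13/660
  weight(Z=1) = 17/220
  weight(Z=2) = 13/330
  weight(Z=3) = 51/440
Total weight = 13/660 + 17/220 + 13/330 + 51/440 = 111/440
P(Z=0 | obs) = 13/660 / 111/440 = 26/333
P(Z=1 | obs) = 17/220 / 111/440 = 34/111
P(Z=2 | obs) = 13/330 / 111/440 = 52/333
P(Z=3 | obs) = 51/440 / 111/440 = 17/37
argmax = 3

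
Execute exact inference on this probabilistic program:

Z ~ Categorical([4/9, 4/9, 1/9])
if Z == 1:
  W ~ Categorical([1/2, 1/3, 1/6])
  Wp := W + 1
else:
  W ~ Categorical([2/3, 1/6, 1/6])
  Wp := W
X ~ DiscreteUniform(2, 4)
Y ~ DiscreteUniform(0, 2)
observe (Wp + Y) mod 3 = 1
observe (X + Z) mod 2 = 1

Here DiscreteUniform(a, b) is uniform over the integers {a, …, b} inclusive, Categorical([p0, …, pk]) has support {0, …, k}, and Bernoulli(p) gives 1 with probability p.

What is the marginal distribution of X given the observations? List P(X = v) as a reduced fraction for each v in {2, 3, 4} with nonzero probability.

Enumerate traces; 12 have nonzero weight after conditioning:
  (Z=0, W=0, X=3, Y=1) weight 8/243
  (Z=0, W=1, X=3, Y=0) weight 2/243
  (Z=0, W=2, X=3, Y=2) weight 2/243
  (Z=1, W=0, X=2, Y=0) weight 2/81
  (Z=1, W=0, X=4, Y=0) weight 2/81
  (Z=1, W=1, X=2, Y=2) weight 4/243
  (Z=1, W=1, X=4, Y=2) weight 4/243
  (Z=1, W=2, X=2, Y=1) weight 2/243
  … 4 more
Group by X:
  weight(X=2) = 4/81
  weight(X=3) = 5/81
  weight(X=4) = 4/81
Total weight = 4/81 + 5/81 + 4/81 = 13/81
P(X=2 | obs) = 4/81 / 13/81 = 4/13
P(X=3 | obs) = 5/81 / 13/81 = 5/13
P(X=4 | obs) = 4/81 / 13/81 = 4/13

P(X=2) = 4/13, P(X=3) = 5/13, P(X=4) = 4/13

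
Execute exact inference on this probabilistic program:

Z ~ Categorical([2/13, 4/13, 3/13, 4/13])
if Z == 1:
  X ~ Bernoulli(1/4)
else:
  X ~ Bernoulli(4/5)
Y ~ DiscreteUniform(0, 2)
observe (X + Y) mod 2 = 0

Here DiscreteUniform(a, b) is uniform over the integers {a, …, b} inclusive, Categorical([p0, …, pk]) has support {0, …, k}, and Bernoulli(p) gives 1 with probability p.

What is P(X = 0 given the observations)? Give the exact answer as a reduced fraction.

Enumerate traces; 12 have nonzero weight after conditioning:
  (Z=0, X=0, Y=0) weight 2/195
  (Z=0, X=0, Y=2) weight 2/195
  (Z=0, X=1, Y=1) weight 8/195
  (Z=1, X=0, Y=0) weight 1/13
  (Z=1, X=0, Y=2) weight 1/13
  (Z=1, X=1, Y=1) weight 1/39
  (Z=2, X=0, Y=0) weight 1/65
  (Z=2, X=0, Y=2) weight 1/65
  … 4 more
Group by X:
  weight(X=0) = 16/65
  weight(X=1) = 41/195
Total weight = 16/65 + 41/195 = 89/195
P(X=0 | obs) = 16/65 / 89/195 = 48/89
P(X=1 | obs) = 41/195 / 89/195 = 41/89

P(X = 0 | obs) = 48/89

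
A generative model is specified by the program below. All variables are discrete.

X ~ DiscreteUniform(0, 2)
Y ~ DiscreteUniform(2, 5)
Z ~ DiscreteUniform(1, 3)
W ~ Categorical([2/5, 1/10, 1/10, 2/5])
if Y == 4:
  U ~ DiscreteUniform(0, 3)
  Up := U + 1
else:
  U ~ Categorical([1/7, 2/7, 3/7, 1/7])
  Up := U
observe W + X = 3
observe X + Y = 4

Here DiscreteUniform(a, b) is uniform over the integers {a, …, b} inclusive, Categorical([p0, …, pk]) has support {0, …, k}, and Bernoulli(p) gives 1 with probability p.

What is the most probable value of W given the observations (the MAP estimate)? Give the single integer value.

argmax_v P(W = v | obs) = 3

Enumerate traces; 36 have nonzero weight after conditioning:
  (X=0, Y=4, Z=1, W=3, U=0) weight 1/360
  (X=0, Y=4, Z=1, W=3, U=1) weight 1/360
  (X=0, Y=4, Z=1, W=3, U=2) weight 1/360
  (X=0, Y=4, Z=1, W=3, U=3) weight 1/360
  (X=0, Y=4, Z=2, W=3, U=0) weight 1/360
  (X=0, Y=4, Z=2, W=3, U=1) weight 1/360
  (X=0, Y=4, Z=2, W=3, U=2) weight 1/360
  (X=0, Y=4, Z=2, W=3, U=3) weight 1/360
  (X=1, Y=3, Z=1, W=2, U=0) weight 1/2520
  (X=2, Y=2, Z=1, W=1, U=0) weight 1/2520
  … 26 more
Group by W:
  weight(W=1) = 1/120
  weight(W=2) = 1/120
  weight(W=3) = 1/30
Total weight = 1/120 + 1/120 + 1/30 = 1/20
P(W=1 | obs) = 1/120 / 1/20 = 1/6
P(W=2 | obs) = 1/120 / 1/20 = 1/6
P(W=3 | obs) = 1/30 / 1/20 = 2/3
argmax = 3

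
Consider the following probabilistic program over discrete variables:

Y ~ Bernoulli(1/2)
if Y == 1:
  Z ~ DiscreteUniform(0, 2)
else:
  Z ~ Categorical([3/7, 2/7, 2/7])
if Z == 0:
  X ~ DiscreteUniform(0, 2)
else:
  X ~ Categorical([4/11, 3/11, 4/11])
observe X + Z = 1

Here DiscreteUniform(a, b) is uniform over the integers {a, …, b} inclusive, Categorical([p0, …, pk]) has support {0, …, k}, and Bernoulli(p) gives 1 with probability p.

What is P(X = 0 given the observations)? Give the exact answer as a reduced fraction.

P(X = 0 | obs) = 39/83

Enumerate traces; 4 have nonzero weight after conditioning:
  (Y=0, Z=0, X=1) weight 1/14
  (Y=0, Z=1, X=0) weight 4/77
  (Y=1, Z=0, X=1) weight 1/18
  (Y=1, Z=1, X=0) weight 2/33
Group by X:
  weight(X=0) = 26/231
  weight(X=1) = 8/63
Total weight = 26/231 + 8/63 = 166/693
P(X=0 | obs) = 26/231 / 166/693 = 39/83
P(X=1 | obs) = 8/63 / 166/693 = 44/83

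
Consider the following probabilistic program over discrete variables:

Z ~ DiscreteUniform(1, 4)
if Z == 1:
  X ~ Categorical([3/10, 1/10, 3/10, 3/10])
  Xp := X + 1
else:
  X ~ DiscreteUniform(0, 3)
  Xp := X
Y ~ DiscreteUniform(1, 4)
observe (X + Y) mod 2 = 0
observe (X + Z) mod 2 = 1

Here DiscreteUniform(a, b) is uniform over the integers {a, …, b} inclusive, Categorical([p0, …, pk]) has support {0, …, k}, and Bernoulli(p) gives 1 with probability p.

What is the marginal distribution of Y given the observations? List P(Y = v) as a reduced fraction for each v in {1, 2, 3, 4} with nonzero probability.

Enumerate traces; 16 have nonzero weight after conditioning:
  (Z=1, X=0, Y=2) weight 3/160
  (Z=1, X=0, Y=4) weight 3/160
  (Z=1, X=2, Y=2) weight 3/160
  (Z=1, X=2, Y=4) weight 3/160
  (Z=2, X=1, Y=1) weight 1/64
  (Z=2, X=1, Y=3) weight 1/64
  (Z=2, X=3, Y=1) weight 1/64
  (Z=2, X=3, Y=3) weight 1/64
  … 8 more
Group by Y:
  weight(Y=1) = 1/16
  weight(Y=2) = 11/160
  weight(Y=3) = 1/16
  weight(Y=4) = 11/160
Total weight = 1/16 + 11/160 + 1/16 + 11/160 = 21/80
P(Y=1 | obs) = 1/16 / 21/80 = 5/21
P(Y=2 | obs) = 11/160 / 21/80 = 11/42
P(Y=3 | obs) = 1/16 / 21/80 = 5/21
P(Y=4 | obs) = 11/160 / 21/80 = 11/42

P(Y=1) = 5/21, P(Y=2) = 11/42, P(Y=3) = 5/21, P(Y=4) = 11/42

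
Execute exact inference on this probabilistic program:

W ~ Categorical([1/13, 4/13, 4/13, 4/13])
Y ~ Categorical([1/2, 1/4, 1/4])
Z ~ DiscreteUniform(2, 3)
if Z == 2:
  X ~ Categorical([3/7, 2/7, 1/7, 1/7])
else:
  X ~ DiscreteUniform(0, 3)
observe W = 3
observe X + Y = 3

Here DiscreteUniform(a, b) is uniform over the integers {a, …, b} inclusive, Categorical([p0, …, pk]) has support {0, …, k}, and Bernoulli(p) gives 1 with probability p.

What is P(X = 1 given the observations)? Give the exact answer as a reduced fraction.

Enumerate traces; 6 have nonzero weight after conditioning:
  (W=3, Y=0, Z=2, X=3) weight 1/91
  (W=3, Y=0, Z=3, X=3) weight 1/52
  (W=3, Y=1, Z=2, X=2) weight 1/182
  (W=3, Y=1, Z=3, X=2) weight 1/104
  (W=3, Y=2, Z=2, X=1) weight 1/91
  (W=3, Y=2, Z=3, X=1) weight 1/104
Group by X:
  weight(X=1) = 15/728
  weight(X=2) = 11/728
  weight(X=3) = 11/364
Total weight = 15/728 + 11/728 + 11/364 = 6/91
P(X=1 | obs) = 15/728 / 6/91 = 5/16
P(X=2 | obs) = 11/728 / 6/91 = 11/48
P(X=3 | obs) = 11/364 / 6/91 = 11/24

P(X = 1 | obs) = 5/16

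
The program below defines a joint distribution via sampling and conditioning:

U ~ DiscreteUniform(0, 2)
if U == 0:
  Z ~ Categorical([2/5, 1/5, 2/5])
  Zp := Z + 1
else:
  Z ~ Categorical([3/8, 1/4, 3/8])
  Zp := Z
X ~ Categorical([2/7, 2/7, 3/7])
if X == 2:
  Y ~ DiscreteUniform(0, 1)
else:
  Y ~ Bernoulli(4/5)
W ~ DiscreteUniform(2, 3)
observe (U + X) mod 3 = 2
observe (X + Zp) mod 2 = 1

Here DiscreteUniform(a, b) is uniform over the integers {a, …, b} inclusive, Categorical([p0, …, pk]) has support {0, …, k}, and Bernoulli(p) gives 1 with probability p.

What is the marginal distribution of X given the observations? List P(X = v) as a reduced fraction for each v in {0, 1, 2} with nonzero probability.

P(X=0) = 5/44, P(X=1) = 15/44, P(X=2) = 6/11

Enumerate traces; 20 have nonzero weight after conditioning:
  (U=0, Z=0, X=2, Y=0, W=2) weight 1/70
  (U=0, Z=0, X=2, Y=0, W=3) weight 1/70
  (U=0, Z=0, X=2, Y=1, W=2) weight 1/70
  (U=0, Z=0, X=2, Y=1, W=3) weight 1/70
  (U=0, Z=2, X=2, Y=0, W=2) weight 1/70
  (U=0, Z=2, X=2, Y=0, W=3) weight 1/70
  (U=0, Z=2, X=2, Y=1, W=2) weight 1/70
  (U=0, Z=2, X=2, Y=1, W=3) weight 1/70
  (U=1, Z=0, X=1, Y=0, W=2) weight 1/280
  (U=2, Z=1, X=0, Y=0, W=2) weight 1/420
  … 10 more
Group by X:
  weight(X=0) = 1/42
  weight(X=1) = 1/14
  weight(X=2) = 4/35
Total weight = 1/42 + 1/14 + 4/35 = 22/105
P(X=0 | obs) = 1/42 / 22/105 = 5/44
P(X=1 | obs) = 1/14 / 22/105 = 15/44
P(X=2 | obs) = 4/35 / 22/105 = 6/11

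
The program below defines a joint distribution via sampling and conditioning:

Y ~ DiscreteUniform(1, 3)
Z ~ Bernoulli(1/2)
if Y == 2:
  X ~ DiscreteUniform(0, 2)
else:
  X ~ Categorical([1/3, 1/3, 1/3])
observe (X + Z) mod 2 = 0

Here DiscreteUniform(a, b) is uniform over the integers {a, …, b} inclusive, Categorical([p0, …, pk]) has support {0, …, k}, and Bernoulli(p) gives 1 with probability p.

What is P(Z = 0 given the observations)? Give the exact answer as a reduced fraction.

P(Z = 0 | obs) = 2/3

Enumerate traces; 9 have nonzero weight after conditioning:
  (Y=1, Z=0, X=0) weight 1/18
  (Y=1, Z=0, X=2) weight 1/18
  (Y=1, Z=1, X=1) weight 1/18
  (Y=2, Z=0, X=0) weight 1/18
  (Y=2, Z=0, X=2) weight 1/18
  (Y=2, Z=1, X=1) weight 1/18
  (Y=3, Z=0, X=0) weight 1/18
  (Y=3, Z=0, X=2) weight 1/18
  … 1 more
Group by Z:
  weight(Z=0) = 1/3
  weight(Z=1) = 1/6
Total weight = 1/3 + 1/6 = 1/2
P(Z=0 | obs) = 1/3 / 1/2 = 2/3
P(Z=1 | obs) = 1/6 / 1/2 = 1/3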